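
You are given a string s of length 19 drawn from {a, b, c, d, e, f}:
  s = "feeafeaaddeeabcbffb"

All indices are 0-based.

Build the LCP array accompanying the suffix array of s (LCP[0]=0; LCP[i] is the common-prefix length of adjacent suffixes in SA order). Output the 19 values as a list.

[0, 1, 1, 1, 0, 1, 1, 0, 0, 1, 0, 2, 2, 1, 3, 0, 1, 2, 1]

sorted suffixes:
  #0 SA[0]=6  'aaddeeabcbffb'
  #1 SA[1]=12  'abcbffb'
  #2 SA[2]=7  'addeeabcbffb'
  #3 SA[3]=3  'afeaaddeeabcbffb'
  #4 SA[4]=18  'b'
  #5 SA[5]=13  'bcbffb'
  #6 SA[6]=15  'bffb'
  #7 SA[7]=14  'cbffb'
  #8 SA[8]=8  'ddeeabcbffb'
  #9 SA[9]=9  'deeabcbffb'
  #10 SA[10]=5  'eaaddeeabcbffb'
  #11 SA[11]=11  'eabcbffb'
  #12 SA[12]=2  'eafeaaddeeabcbffb'
  #13 SA[13]=10  'eeabcbffb'
  #14 SA[14]=1  'eeafeaaddeeabcbffb'
  #15 SA[15]=17  'fb'
  #16 SA[16]=4  'feaaddeeabcbffb'
  #17 SA[17]=0  'feeafeaaddeeabcbffb'
  #18 SA[18]=16  'ffb'

SA = [6, 12, 7, 3, 18, 13, 15, 14, 8, 9, 5, 11, 2, 10, 1, 17, 4, 0, 16]
[i] adj suffixes → lcp
  [1] 6/12 → 1 ('a')
  [2] 12/7 → 1 ('a')
  [3] 7/3 → 1 ('a')
  [4] 3/18 → 0 ('')
  [5] 18/13 → 1 ('b')
  [6] 13/15 → 1 ('b')
  [7] 15/14 → 0 ('')
  [8] 14/8 → 0 ('')
  [9] 8/9 → 1 ('d')
  [10] 9/5 → 0 ('')
  [11] 5/11 → 2 ('ea')
  [12] 11/2 → 2 ('ea')
  [13] 2/10 → 1 ('e')
  [14] 10/1 → 3 ('eea')
  [15] 1/17 → 0 ('')
  [16] 17/4 → 1 ('f')
  [17] 4/0 → 2 ('fe')
  [18] 0/16 → 1 ('f')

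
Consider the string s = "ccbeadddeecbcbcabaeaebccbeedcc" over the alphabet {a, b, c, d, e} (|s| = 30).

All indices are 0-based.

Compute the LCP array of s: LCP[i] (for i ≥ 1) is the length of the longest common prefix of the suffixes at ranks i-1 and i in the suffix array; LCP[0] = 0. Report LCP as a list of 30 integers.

rank | idx | suffix
   0 |  15 | abaeaebccbeedcc
   1 |   4 | adddeecbcbcabaeaebccbeedcc
   2 |  17 | aeaebccbeedcc
   3 |  19 | aebccbeedcc
   4 |  16 | baeaebccbeedcc
   5 |  13 | bcabaeaebccbeedcc
   6 |  11 | bcbcabaeaebccbeedcc
   7 |  21 | bccbeedcc
   8 |   2 | beadddeecbcbcabaeaebccbeedcc
   9 |  24 | beedcc
  10 |  29 | c
  11 |  14 | cabaeaebccbeedcc
  12 |  12 | cbcabaeaebccbeedcc
  13 |  10 | cbcbcabaeaebccbeedcc
  14 |   1 | cbeadddeecbcbcabaeaebccbeedcc
  15 |  23 | cbeedcc
  16 |  28 | cc
  17 |   0 | ccbeadddeecbcbcabaeaebccbeedcc
  18 |  22 | ccbeedcc
  19 |  27 | dcc
  20 |   5 | dddeecbcbcabaeaebccbeedcc
  21 |   6 | ddeecbcbcabaeaebccbeedcc
  22 |   7 | deecbcbcabaeaebccbeedcc
  23 |   3 | eadddeecbcbcabaeaebccbeedcc
  24 |  18 | eaebccbeedcc
  25 |  20 | ebccbeedcc
  26 |   9 | ecbcbcabaeaebccbeedcc
  27 |  26 | edcc
  28 |   8 | eecbcbcabaeaebccbeedcc
  29 |  25 | eedcc

SA = [15, 4, 17, 19, 16, 13, 11, 21, 2, 24, 29, 14, 12, 10, 1, 23, 28, 0, 22, 27, 5, 6, 7, 3, 18, 20, 9, 26, 8, 25]
i: (SA[i-1],SA[i]) lcp shared
  1: (15,4) 1 'a'
  2: (4,17) 1 'a'
  3: (17,19) 2 'ae'
  4: (19,16) 0 ''
  5: (16,13) 1 'b'
  6: (13,11) 2 'bc'
  7: (11,21) 2 'bc'
  8: (21,2) 1 'b'
  9: (2,24) 2 'be'
  10: (24,29) 0 ''
  11: (29,14) 1 'c'
  12: (14,12) 1 'c'
  13: (12,10) 3 'cbc'
  14: (10,1) 2 'cb'
  15: (1,23) 3 'cbe'
  16: (23,28) 1 'c'
  17: (28,0) 2 'cc'
  18: (0,22) 4 'ccbe'
  19: (22,27) 0 ''
  20: (27,5) 1 'd'
  21: (5,6) 2 'dd'
  22: (6,7) 1 'd'
  23: (7,3) 0 ''
  24: (3,18) 2 'ea'
  25: (18,20) 1 'e'
  26: (20,9) 1 'e'
  27: (9,26) 1 'e'
  28: (26,8) 1 'e'
  29: (8,25) 2 'ee'

[0, 1, 1, 2, 0, 1, 2, 2, 1, 2, 0, 1, 1, 3, 2, 3, 1, 2, 4, 0, 1, 2, 1, 0, 2, 1, 1, 1, 1, 2]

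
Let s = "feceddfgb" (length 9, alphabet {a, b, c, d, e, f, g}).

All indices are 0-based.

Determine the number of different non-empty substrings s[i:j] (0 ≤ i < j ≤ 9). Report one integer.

rank→(start, suffix):
  0 → (8, 'b')
  1 → (2, 'ceddfgb')
  2 → (4, 'ddfgb')
  3 → (5, 'dfgb')
  4 → (1, 'eceddfgb')
  5 → (3, 'eddfgb')
  6 → (0, 'feceddfgb')
  7 → (6, 'fgb')
  8 → (7, 'gb')

SA = [8, 2, 4, 5, 1, 3, 0, 6, 7]
rank  pair      lcp
   1  s[8:],s[2:]  0  ''
   2  s[2:],s[4:]  0  ''
   3  s[4:],s[5:]  1  'd'
   4  s[5:],s[1:]  0  ''
   5  s[1:],s[3:]  1  'e'
   6  s[3:],s[0:]  0  ''
   7  s[0:],s[6:]  1  'f'
   8  s[6:],s[7:]  0  ''

n(n+1)/2 = 9·10/2 = 45
Σ LCP = 0 + 0 + 0 + 1 + 0 + 1 + 0 + 1 + 0 = 3
distinct = 45 − 3 = 42

42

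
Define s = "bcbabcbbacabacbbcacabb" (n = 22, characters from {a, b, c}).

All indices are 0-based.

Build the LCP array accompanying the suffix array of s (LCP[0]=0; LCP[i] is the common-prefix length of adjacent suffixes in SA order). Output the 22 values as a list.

rank | idx | suffix
   0 |  10 | abacbbcacabb
   1 |  19 | abb
   2 |   3 | abcbbacabacbbcacabb
   3 |   8 | acabacbbcacabb
   4 |  17 | acabb
   5 |  12 | acbbcacabb
   6 |  21 | b
   7 |   2 | babcbbacabacbbcacabb
   8 |   7 | bacabacbbcacabb
   9 |  11 | bacbbcacabb
  10 |  20 | bb
  11 |   6 | bbacabacbbcacabb
  12 |  14 | bbcacabb
  13 |  15 | bcacabb
  14 |   0 | bcbabcbbacabacbbcacabb
  15 |   4 | bcbbacabacbbcacabb
  16 |   9 | cabacbbcacabb
  17 |  18 | cabb
  18 |  16 | cacabb
  19 |   1 | cbabcbbacabacbbcacabb
  20 |   5 | cbbacabacbbcacabb
  21 |  13 | cbbcacabb

SA = [10, 19, 3, 8, 17, 12, 21, 2, 7, 11, 20, 6, 14, 15, 0, 4, 9, 18, 16, 1, 5, 13]
i: (SA[i-1],SA[i]) lcp shared
  1: (10,19) 2 'ab'
  2: (19,3) 2 'ab'
  3: (3,8) 1 'a'
  4: (8,17) 4 'acab'
  5: (17,12) 2 'ac'
  6: (12,21) 0 ''
  7: (21,2) 1 'b'
  8: (2,7) 2 'ba'
  9: (7,11) 3 'bac'
  10: (11,20) 1 'b'
  11: (20,6) 2 'bb'
  12: (6,14) 2 'bb'
  13: (14,15) 1 'b'
  14: (15,0) 2 'bc'
  15: (0,4) 3 'bcb'
  16: (4,9) 0 ''
  17: (9,18) 3 'cab'
  18: (18,16) 2 'ca'
  19: (16,1) 1 'c'
  20: (1,5) 2 'cb'
  21: (5,13) 3 'cbb'

[0, 2, 2, 1, 4, 2, 0, 1, 2, 3, 1, 2, 2, 1, 2, 3, 0, 3, 2, 1, 2, 3]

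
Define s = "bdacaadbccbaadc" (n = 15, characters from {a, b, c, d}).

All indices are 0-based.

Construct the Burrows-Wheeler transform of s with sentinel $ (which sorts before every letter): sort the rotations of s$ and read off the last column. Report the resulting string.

rank  rotation          last
    0  $bdacaadbccbaadc  c
    1  aadbccbaadc$bdac  c
    2  aadc$bdacaadbccb  b
    3  acaadbccbaadc$bd  d
    4  adbccbaadc$bdaca  a
    5  adc$bdacaadbccba  a
    6  baadc$bdacaadbcc  c
    7  bccbaadc$bdacaad  d
    8  bdacaadbccbaadc$  $
    9  c$bdacaadbccbaad  d
   10  caadbccbaadc$bda  a
   11  cbaadc$bdacaadbc  c
   12  ccbaadc$bdacaadb  b
   13  dacaadbccbaadc$b  b
   14  dbccbaadc$bdacaa  a
   15  dc$bdacaadbccbaa  a

ccbdaacd$dacbbaa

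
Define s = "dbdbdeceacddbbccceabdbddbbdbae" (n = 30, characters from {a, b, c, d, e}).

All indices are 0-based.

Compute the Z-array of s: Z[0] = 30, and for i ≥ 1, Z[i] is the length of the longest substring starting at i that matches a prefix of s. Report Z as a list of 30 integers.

[30, 0, 3, 0, 1, 0, 0, 0, 0, 0, 1, 2, 0, 0, 0, 0, 0, 0, 0, 0, 3, 0, 1, 2, 0, 0, 2, 0, 0, 0]

Z[0]=30
i=1: i≥r, start 0; Z[1]=0
i=2: i≥r, start 0; Z[2]=3 scan→box=[2,5)
i=3: min(r-i=2, Z[1]=0)=0; Z[3]=0
i=4: min(r-i=1, Z[2]=3)=1; Z[4]=1
i=5: i≥r, start 0; Z[5]=0
i=6: i≥r, start 0; Z[6]=0
i=7: i≥r, start 0; Z[7]=0
i=8: i≥r, start 0; Z[8]=0
i=9: i≥r, start 0; Z[9]=0
i=10: i≥r, start 0; Z[10]=1 scan→box=[10,11)
i=11: i≥r, start 0; Z[11]=2 scan→box=[11,13)
i=12: min(r-i=1, Z[1]=0)=0; Z[12]=0
i=13: i≥r, start 0; Z[13]=0
i=14: i≥r, start 0; Z[14]=0
i=15: i≥r, start 0; Z[15]=0
i=16: i≥r, start 0; Z[16]=0
i=17: i≥r, start 0; Z[17]=0
i=18: i≥r, start 0; Z[18]=0
i=19: i≥r, start 0; Z[19]=0
i=20: i≥r, start 0; Z[20]=3 scan→box=[20,23)
i=21: min(r-i=2, Z[1]=0)=0; Z[21]=0
i=22: min(r-i=1, Z[2]=3)=1; Z[22]=1
i=23: i≥r, start 0; Z[23]=2 scan→box=[23,25)
i=24: min(r-i=1, Z[1]=0)=0; Z[24]=0
i=25: i≥r, start 0; Z[25]=0
i=26: i≥r, start 0; Z[26]=2 scan→box=[26,28)
i=27: min(r-i=1, Z[1]=0)=0; Z[27]=0
i=28: i≥r, start 0; Z[28]=0
i=29: i≥r, start 0; Z[29]=0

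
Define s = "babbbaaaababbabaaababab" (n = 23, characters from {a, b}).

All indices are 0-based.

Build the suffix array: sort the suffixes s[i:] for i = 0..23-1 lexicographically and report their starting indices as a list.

rank | idx | suffix
   0 |   5 | aaaababbabaaababab
   1 |  15 | aaababab
   2 |   6 | aaababbabaaababab
   3 |  16 | aababab
   4 |   7 | aababbabaaababab
   5 |  21 | ab
   6 |  13 | abaaababab
   7 |  19 | abab
   8 |  17 | ababab
   9 |   8 | ababbabaaababab
  10 |  10 | abbabaaababab
  11 |   1 | abbbaaaababbabaaababab
  12 |  22 | b
  13 |   4 | baaaababbabaaababab
  14 |  14 | baaababab
  15 |  20 | bab
  16 |  12 | babaaababab
  17 |  18 | babab
  18 |   9 | babbabaaababab
  19 |   0 | babbbaaaababbabaaababab
  20 |   3 | bbaaaababbabaaababab
  21 |  11 | bbabaaababab
  22 |   2 | bbbaaaababbabaaababab

[5, 15, 6, 16, 7, 21, 13, 19, 17, 8, 10, 1, 22, 4, 14, 20, 12, 18, 9, 0, 3, 11, 2]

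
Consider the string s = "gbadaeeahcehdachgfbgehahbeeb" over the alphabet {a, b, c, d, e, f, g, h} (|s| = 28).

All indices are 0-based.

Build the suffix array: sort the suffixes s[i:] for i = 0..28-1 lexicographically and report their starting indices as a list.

rank | idx | suffix
   0 |  13 | achgfbgehahbeeb
   1 |   2 | adaeeahcehdachgfbgehahbeeb
   2 |   4 | aeeahcehdachgfbgehahbeeb
   3 |  22 | ahbeeb
   4 |   7 | ahcehdachgfbgehahbeeb
   5 |  27 | b
   6 |   1 | badaeeahcehdachgfbgehahbeeb
   7 |  24 | beeb
   8 |  18 | bgehahbeeb
   9 |   9 | cehdachgfbgehahbeeb
  10 |  14 | chgfbgehahbeeb
  11 |  12 | dachgfbgehahbeeb
  12 |   3 | daeeahcehdachgfbgehahbeeb
  13 |   6 | eahcehdachgfbgehahbeeb
  14 |  26 | eb
  15 |   5 | eeahcehdachgfbgehahbeeb
  16 |  25 | eeb
  17 |  20 | ehahbeeb
  18 |  10 | ehdachgfbgehahbeeb
  19 |  17 | fbgehahbeeb
  20 |   0 | gbadaeeahcehdachgfbgehahbeeb
  21 |  19 | gehahbeeb
  22 |  16 | gfbgehahbeeb
  23 |  21 | hahbeeb
  24 |  23 | hbeeb
  25 |   8 | hcehdachgfbgehahbeeb
  26 |  11 | hdachgfbgehahbeeb
  27 |  15 | hgfbgehahbeeb

[13, 2, 4, 22, 7, 27, 1, 24, 18, 9, 14, 12, 3, 6, 26, 5, 25, 20, 10, 17, 0, 19, 16, 21, 23, 8, 11, 15]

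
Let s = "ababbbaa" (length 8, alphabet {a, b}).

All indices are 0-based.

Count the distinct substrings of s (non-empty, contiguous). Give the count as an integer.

sorted suffixes:
  #0 SA[0]=7  'a'
  #1 SA[1]=6  'aa'
  #2 SA[2]=0  'ababbbaa'
  #3 SA[3]=2  'abbbaa'
  #4 SA[4]=5  'baa'
  #5 SA[5]=1  'babbbaa'
  #6 SA[6]=4  'bbaa'
  #7 SA[7]=3  'bbbaa'

SA = [7, 6, 0, 2, 5, 1, 4, 3]
i: (SA[i-1],SA[i]) lcp shared
  1: (7,6) 1 'a'
  2: (6,0) 1 'a'
  3: (0,2) 2 'ab'
  4: (2,5) 0 ''
  5: (5,1) 2 'ba'
  6: (1,4) 1 'b'
  7: (4,3) 2 'bb'

n(n+1)/2 = 8·9/2 = 36
Σ LCP = 0 + 1 + 1 + 2 + 0 + 2 + 1 + 2 = 9
distinct = 36 − 9 = 27

27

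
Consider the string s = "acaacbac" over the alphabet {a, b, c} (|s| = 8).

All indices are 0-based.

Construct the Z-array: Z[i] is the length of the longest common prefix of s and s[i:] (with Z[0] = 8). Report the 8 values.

[8, 0, 1, 2, 0, 0, 2, 0]

Z[0]=8
i=1: i≥r, start 0; Z[1]=0
i=2: i≥r, start 0; Z[2]=1 extend→box=[2,3)
i=3: i≥r, start 0; Z[3]=2 extend→box=[3,5)
i=4: min(r-i=1, Z[1]=0)=0; Z[4]=0
i=5: i≥r, start 0; Z[5]=0
i=6: i≥r, start 0; Z[6]=2 extend→box=[6,8)
i=7: min(r-i=1, Z[1]=0)=0; Z[7]=0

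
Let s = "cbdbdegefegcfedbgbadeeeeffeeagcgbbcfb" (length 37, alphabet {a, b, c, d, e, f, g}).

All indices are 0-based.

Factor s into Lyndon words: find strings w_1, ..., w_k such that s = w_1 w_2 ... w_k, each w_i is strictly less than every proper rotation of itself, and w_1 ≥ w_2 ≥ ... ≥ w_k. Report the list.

emit factor 1: 'c' (i=0, period=1)
emit factor 2: 'bdbdegefegcfedbg' (i=1, period=16)
emit factor 3: 'b' (i=17, period=1)
emit factor 4: 'adeeeeffeeagcgbbcfb' (i=18, period=19)

["c", "bdbdegefegcfedbg", "b", "adeeeeffeeagcgbbcfb"]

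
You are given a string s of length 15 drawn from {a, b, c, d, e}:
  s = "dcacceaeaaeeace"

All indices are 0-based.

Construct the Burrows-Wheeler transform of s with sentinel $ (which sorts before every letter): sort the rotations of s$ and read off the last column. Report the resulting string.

rank  rotation          last
    0  $dcacceaeaaeeace  e
    1  aaeeace$dcacceae  e
    2  acceaeaaeeace$dc  c
    3  ace$dcacceaeaaee  e
    4  aeaaeeace$dcacce  e
    5  aeeace$dcacceaea  a
    6  cacceaeaaeeace$d  d
    7  cceaeaaeeace$dca  a
    8  ce$dcacceaeaaeea  a
    9  ceaeaaeeace$dcac  c
   10  dcacceaeaaeeace$  $
   11  e$dcacceaeaaeeac  c
   12  eaaeeace$dcaccea  a
   13  eace$dcacceaeaae  e
   14  eaeaaeeace$dcacc  c
   15  eeace$dcacceaeaa  a

eeceeadaac$caeca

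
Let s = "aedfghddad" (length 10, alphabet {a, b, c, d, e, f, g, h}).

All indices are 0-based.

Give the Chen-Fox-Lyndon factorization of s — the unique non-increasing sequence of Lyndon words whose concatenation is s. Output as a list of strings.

emit factor 1: 'aedfghdd' (i=0, period=8)
emit factor 2: 'ad' (i=8, period=2)

["aedfghdd", "ad"]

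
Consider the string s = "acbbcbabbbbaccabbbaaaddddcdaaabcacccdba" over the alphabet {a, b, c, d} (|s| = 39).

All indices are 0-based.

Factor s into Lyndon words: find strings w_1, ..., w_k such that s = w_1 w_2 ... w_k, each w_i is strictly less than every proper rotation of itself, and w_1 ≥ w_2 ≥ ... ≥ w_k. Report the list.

["acbbcb", "abbbbacc", "abbb", "aaaddddcd", "aaabcacccdb", "a"]

emit factor 1: 'acbbcb' (i=0, period=6)
emit factor 2: 'abbbbacc' (i=6, period=8)
emit factor 3: 'abbb' (i=14, period=4)
emit factor 4: 'aaaddddcd' (i=18, period=9)
emit factor 5: 'aaabcacccdb' (i=27, period=11)
emit factor 6: 'a' (i=38, period=1)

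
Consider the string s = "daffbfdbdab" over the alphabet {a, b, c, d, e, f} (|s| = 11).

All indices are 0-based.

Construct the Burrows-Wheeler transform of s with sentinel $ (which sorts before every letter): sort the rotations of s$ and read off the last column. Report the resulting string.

rank  rotation      last
    0  $daffbfdbdab  b
    1  ab$daffbfdbd  d
    2  affbfdbdab$d  d
    3  b$daffbfdbda  a
    4  bdab$daffbfd  d
    5  bfdbdab$daff  f
    6  dab$daffbfdb  b
    7  daffbfdbdab$  $
    8  dbdab$daffbf  f
    9  fbfdbdab$daf  f
   10  fdbdab$daffb  b
   11  ffbfdbdab$da  a

bddadfb$ffba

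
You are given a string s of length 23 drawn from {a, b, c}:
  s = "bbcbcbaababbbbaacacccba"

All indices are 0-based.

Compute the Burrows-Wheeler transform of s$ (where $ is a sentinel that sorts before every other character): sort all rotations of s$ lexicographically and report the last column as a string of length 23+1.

abbbabacccbabba$cbacbbca

rank  rotation                  last
    0  $bbcbcbaababbbbaacacccba  a
    1  a$bbcbcbaababbbbaacacccb  b
    2  aababbbbaacacccba$bbcbcb  b
    3  aacacccba$bbcbcbaababbbb  b
    4  ababbbbaacacccba$bbcbcba  a
    5  abbbbaacacccba$bbcbcbaab  b
    6  acacccba$bbcbcbaababbbba  a
    7  acccba$bbcbcbaababbbbaac  c
    8  ba$bbcbcbaababbbbaacaccc  c
    9  baababbbbaacacccba$bbcbc  c
   10  baacacccba$bbcbcbaababbb  b
   11  babbbbaacacccba$bbcbcbaa  a
   12  bbaacacccba$bbcbcbaababb  b
   13  bbbaacacccba$bbcbcbaabab  b
   14  bbbbaacacccba$bbcbcbaaba  a
   15  bbcbcbaababbbbaacacccba$  $
   16  bcbaababbbbaacacccba$bbc  c
   17  bcbcbaababbbbaacacccba$b  b
   18  cacccba$bbcbcbaababbbbaa  a
   19  cba$bbcbcbaababbbbaacacc  c
   20  cbaababbbbaacacccba$bbcb  b
   21  cbcbaababbbbaacacccba$bb  b
   22  ccba$bbcbcbaababbbbaacac  c
   23  cccba$bbcbcbaababbbbaaca  a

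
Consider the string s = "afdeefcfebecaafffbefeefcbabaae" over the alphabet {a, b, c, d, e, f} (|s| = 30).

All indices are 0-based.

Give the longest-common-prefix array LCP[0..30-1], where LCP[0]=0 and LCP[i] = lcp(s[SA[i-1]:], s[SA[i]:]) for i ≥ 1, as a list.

sorted suffixes:
  #0 SA[0]=27  'aae'
  #1 SA[1]=12  'aafffbefeefcbabaae'
  #2 SA[2]=25  'abaae'
  #3 SA[3]=28  'ae'
  #4 SA[4]=0  'afdeefcfebecaafffbefeefcbabaae'
  #5 SA[5]=13  'afffbefeefcbabaae'
  #6 SA[6]=26  'baae'
  #7 SA[7]=24  'babaae'
  #8 SA[8]=9  'becaafffbefeefcbabaae'
  #9 SA[9]=17  'befeefcbabaae'
  #10 SA[10]=11  'caafffbefeefcbabaae'
  #11 SA[11]=23  'cbabaae'
  #12 SA[12]=6  'cfebecaafffbefeefcbabaae'
  #13 SA[13]=2  'deefcfebecaafffbefeefcbabaae'
  #14 SA[14]=29  'e'
  #15 SA[15]=8  'ebecaafffbefeefcbabaae'
  #16 SA[16]=10  'ecaafffbefeefcbabaae'
  #17 SA[17]=20  'eefcbabaae'
  #18 SA[18]=3  'eefcfebecaafffbefeefcbabaae'
  #19 SA[19]=21  'efcbabaae'
  #20 SA[20]=4  'efcfebecaafffbefeefcbabaae'
  #21 SA[21]=18  'efeefcbabaae'
  #22 SA[22]=16  'fbefeefcbabaae'
  #23 SA[23]=22  'fcbabaae'
  #24 SA[24]=5  'fcfebecaafffbefeefcbabaae'
  #25 SA[25]=1  'fdeefcfebecaafffbefeefcbabaae'
  #26 SA[26]=7  'febecaafffbefeefcbabaae'
  #27 SA[27]=19  'feefcbabaae'
  #28 SA[28]=15  'ffbefeefcbabaae'
  #29 SA[29]=14  'fffbefeefcbabaae'

SA = [27, 12, 25, 28, 0, 13, 26, 24, 9, 17, 11, 23, 6, 2, 29, 8, 10, 20, 3, 21, 4, 18, 16, 22, 5, 1, 7, 19, 15, 14]
rank  pair      lcp
   1  s[27:],s[12:]  2  'aa'
   2  s[12:],s[25:]  1  'a'
   3  s[25:],s[28:]  1  'a'
   4  s[28:],s[0:]  1  'a'
   5  s[0:],s[13:]  2  'af'
   6  s[13:],s[26:]  0  ''
   7  s[26:],s[24:]  2  'ba'
   8  s[24:],s[9:]  1  'b'
   9  s[9:],s[17:]  2  'be'
  10  s[17:],s[11:]  0  ''
  11  s[11:],s[23:]  1  'c'
  12  s[23:],s[6:]  1  'c'
  13  s[6:],s[2:]  0  ''
  14  s[2:],s[29:]  0  ''
  15  s[29:],s[8:]  1  'e'
  16  s[8:],s[10:]  1  'e'
  17  s[10:],s[20:]  1  'e'
  18  s[20:],s[3:]  4  'eefc'
  19  s[3:],s[21:]  1  'e'
  20  s[21:],s[4:]  3  'efc'
  21  s[4:],s[18:]  2  'ef'
  22  s[18:],s[16:]  0  ''
  23  s[16:],s[22:]  1  'f'
  24  s[22:],s[5:]  2  'fc'
  25  s[5:],s[1:]  1  'f'
  26  s[1:],s[7:]  1  'f'
  27  s[7:],s[19:]  2  'fe'
  28  s[19:],s[15:]  1  'f'
  29  s[15:],s[14:]  2  'ff'

[0, 2, 1, 1, 1, 2, 0, 2, 1, 2, 0, 1, 1, 0, 0, 1, 1, 1, 4, 1, 3, 2, 0, 1, 2, 1, 1, 2, 1, 2]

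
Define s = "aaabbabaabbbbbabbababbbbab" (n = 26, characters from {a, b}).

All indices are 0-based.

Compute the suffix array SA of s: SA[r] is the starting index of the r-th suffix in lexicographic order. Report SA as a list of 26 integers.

[0, 1, 7, 24, 5, 17, 2, 14, 19, 8, 25, 6, 23, 4, 16, 13, 18, 22, 3, 15, 12, 21, 11, 20, 10, 9]

rank→(start, suffix):
  0 → (0, 'aaabbabaabbbbbabbababbbbab')
  1 → (1, 'aabbabaabbbbbabbababbbbab')
  2 → (7, 'aabbbbbabbababbbbab')
  3 → (24, 'ab')
  4 → (5, 'abaabbbbbabbababbbbab')
  5 → (17, 'ababbbbab')
  6 → (2, 'abbabaabbbbbabbababbbbab')
  7 → (14, 'abbababbbbab')
  8 → (19, 'abbbbab')
  9 → (8, 'abbbbbabbababbbbab')
  10 → (25, 'b')
  11 → (6, 'baabbbbbabbababbbbab')
  12 → (23, 'bab')
  13 → (4, 'babaabbbbbabbababbbbab')
  14 → (16, 'bababbbbab')
  15 → (13, 'babbababbbbab')
  16 → (18, 'babbbbab')
  17 → (22, 'bbab')
  18 → (3, 'bbabaabbbbbabbababbbbab')
  19 → (15, 'bbababbbbab')
  20 → (12, 'bbabbababbbbab')
  21 → (21, 'bbbab')
  22 → (11, 'bbbabbababbbbab')
  23 → (20, 'bbbbab')
  24 → (10, 'bbbbabbababbbbab')
  25 → (9, 'bbbbbabbababbbbab')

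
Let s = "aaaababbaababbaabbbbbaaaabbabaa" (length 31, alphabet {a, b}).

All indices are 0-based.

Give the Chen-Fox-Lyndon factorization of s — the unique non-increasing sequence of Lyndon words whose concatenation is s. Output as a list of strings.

emit factor 1: 'aaaababbaababbaabbbbbaaaabbab' (i=0, period=29)
emit factor 2: 'a' (i=29, period=1)
emit factor 3: 'a' (i=30, period=1)

["aaaababbaababbaabbbbbaaaabbab", "a", "a"]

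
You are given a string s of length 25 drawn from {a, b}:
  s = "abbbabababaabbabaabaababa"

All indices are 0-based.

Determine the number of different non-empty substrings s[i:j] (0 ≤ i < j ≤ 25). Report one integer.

243

sorted suffixes:
  #0 SA[0]=24  'a'
  #1 SA[1]=16  'aabaababa'
  #2 SA[2]=19  'aababa'
  #3 SA[3]=10  'aabbabaabaababa'
  #4 SA[4]=22  'aba'
  #5 SA[5]=14  'abaabaababa'
  #6 SA[6]=17  'abaababa'
  #7 SA[7]=8  'abaabbabaabaababa'
  #8 SA[8]=20  'ababa'
  #9 SA[9]=6  'ababaabbabaabaababa'
  #10 SA[10]=4  'abababaabbabaabaababa'
  #11 SA[11]=11  'abbabaabaababa'
  #12 SA[12]=0  'abbbabababaabbabaabaababa'
  #13 SA[13]=23  'ba'
  #14 SA[14]=15  'baabaababa'
  #15 SA[15]=18  'baababa'
  #16 SA[16]=9  'baabbabaabaababa'
  #17 SA[17]=21  'baba'
  #18 SA[18]=13  'babaabaababa'
  #19 SA[19]=7  'babaabbabaabaababa'
  #20 SA[20]=5  'bababaabbabaabaababa'
  #21 SA[21]=3  'babababaabbabaabaababa'
  #22 SA[22]=12  'bbabaabaababa'
  #23 SA[23]=2  'bbabababaabbabaabaababa'
  #24 SA[24]=1  'bbbabababaabbabaabaababa'

SA = [24, 16, 19, 10, 22, 14, 17, 8, 20, 6, 4, 11, 0, 23, 15, 18, 9, 21, 13, 7, 5, 3, 12, 2, 1]
[i] adj suffixes → lcp
  [1] 24/16 → 1 ('a')
  [2] 16/19 → 4 ('aaba')
  [3] 19/10 → 3 ('aab')
  [4] 10/22 → 1 ('a')
  [5] 22/14 → 3 ('aba')
  [6] 14/17 → 6 ('abaaba')
  [7] 17/8 → 5 ('abaab')
  [8] 8/20 → 3 ('aba')
  [9] 20/6 → 5 ('ababa')
  [10] 6/4 → 5 ('ababa')
  [11] 4/11 → 2 ('ab')
  [12] 11/0 → 3 ('abb')
  [13] 0/23 → 0 ('')
  [14] 23/15 → 2 ('ba')
  [15] 15/18 → 5 ('baaba')
  [16] 18/9 → 4 ('baab')
  [17] 9/21 → 2 ('ba')
  [18] 21/13 → 4 ('baba')
  [19] 13/7 → 6 ('babaab')
  [20] 7/5 → 4 ('baba')
  [21] 5/3 → 6 ('bababa')
  [22] 3/12 → 1 ('b')
  [23] 12/2 → 5 ('bbaba')
  [24] 2/1 → 2 ('bb')

n(n+1)/2 = 25·26/2 = 325
Σ LCP = 0 + 1 + 4 + 3 + 1 + 3 + 6 + 5 + 3 + 5 + 5 + 2 + 3 + 0 + 2 + 5 + 4 + 2 + 4 + 6 + 4 + 6 + 1 + 5 + 2 = 82
distinct = 325 − 82 = 243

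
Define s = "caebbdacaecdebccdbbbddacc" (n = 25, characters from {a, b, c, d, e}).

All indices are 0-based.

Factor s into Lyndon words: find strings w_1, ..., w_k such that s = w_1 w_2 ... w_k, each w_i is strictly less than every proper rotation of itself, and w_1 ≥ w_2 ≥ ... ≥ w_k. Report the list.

["c", "aebbd", "acaecdebccdbbbddacc"]

emit factor 1: 'c' (i=0, period=1)
emit factor 2: 'aebbd' (i=1, period=5)
emit factor 3: 'acaecdebccdbbbddacc' (i=6, period=19)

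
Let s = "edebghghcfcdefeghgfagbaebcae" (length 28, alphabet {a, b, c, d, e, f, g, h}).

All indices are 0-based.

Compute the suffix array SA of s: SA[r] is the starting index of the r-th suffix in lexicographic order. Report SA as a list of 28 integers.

rank→(start, suffix):
  0 → (26, 'ae')
  1 → (22, 'aebcae')
  2 → (19, 'agbaebcae')
  3 → (21, 'baebcae')
  4 → (24, 'bcae')
  5 → (3, 'bghghcfcdefeghgfagbaebcae')
  6 → (25, 'cae')
  7 → (10, 'cdefeghgfagbaebcae')
  8 → (8, 'cfcdefeghgfagbaebcae')
  9 → (1, 'debghghcfcdefeghgfagbaebcae')
  10 → (11, 'defeghgfagbaebcae')
  11 → (27, 'e')
  12 → (23, 'ebcae')
  13 → (2, 'ebghghcfcdefeghgfagbaebcae')
  14 → (0, 'edebghghcfcdefeghgfagbaebcae')
  15 → (12, 'efeghgfagbaebcae')
  16 → (14, 'eghgfagbaebcae')
  17 → (18, 'fagbaebcae')
  18 → (9, 'fcdefeghgfagbaebcae')
  19 → (13, 'feghgfagbaebcae')
  20 → (20, 'gbaebcae')
  21 → (17, 'gfagbaebcae')
  22 → (6, 'ghcfcdefeghgfagbaebcae')
  23 → (15, 'ghgfagbaebcae')
  24 → (4, 'ghghcfcdefeghgfagbaebcae')
  25 → (7, 'hcfcdefeghgfagbaebcae')
  26 → (16, 'hgfagbaebcae')
  27 → (5, 'hghcfcdefeghgfagbaebcae')

[26, 22, 19, 21, 24, 3, 25, 10, 8, 1, 11, 27, 23, 2, 0, 12, 14, 18, 9, 13, 20, 17, 6, 15, 4, 7, 16, 5]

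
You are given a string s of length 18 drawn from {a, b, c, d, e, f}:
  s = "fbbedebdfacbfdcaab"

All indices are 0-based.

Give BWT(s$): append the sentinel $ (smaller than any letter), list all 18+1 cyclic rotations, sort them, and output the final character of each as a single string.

bcafafebcdafebdbd$b

rank  rotation             last
    0  $fbbedebdfacbfdcaab  b
    1  aab$fbbedebdfacbfdc  c
    2  ab$fbbedebdfacbfdca  a
    3  acbfdcaab$fbbedebdf  f
    4  b$fbbedebdfacbfdcaa  a
    5  bbedebdfacbfdcaab$f  f
    6  bdfacbfdcaab$fbbede  e
    7  bedebdfacbfdcaab$fb  b
    8  bfdcaab$fbbedebdfac  c
    9  caab$fbbedebdfacbfd  d
   10  cbfdcaab$fbbedebdfa  a
   11  dcaab$fbbedebdfacbf  f
   12  debdfacbfdcaab$fbbe  e
   13  dfacbfdcaab$fbbedeb  b
   14  ebdfacbfdcaab$fbbed  d
   15  edebdfacbfdcaab$fbb  b
   16  facbfdcaab$fbbedebd  d
   17  fbbedebdfacbfdcaab$  $
   18  fdcaab$fbbedebdfacb  b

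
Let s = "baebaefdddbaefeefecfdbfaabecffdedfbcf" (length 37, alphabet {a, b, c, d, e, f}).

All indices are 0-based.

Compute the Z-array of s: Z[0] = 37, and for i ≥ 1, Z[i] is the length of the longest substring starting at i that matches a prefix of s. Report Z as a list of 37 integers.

[37, 0, 0, 3, 0, 0, 0, 0, 0, 0, 3, 0, 0, 0, 0, 0, 0, 0, 0, 0, 0, 1, 0, 0, 0, 1, 0, 0, 0, 0, 0, 0, 0, 0, 1, 0, 0]

Z[0]=37
i=1: i≥r, start 0; Z[1]=0
i=2: i≥r, start 0; Z[2]=0
i=3: i≥r, start 0; Z[3]=3 scan→box=[3,6)
i=4: min(r-i=2, Z[1]=0)=0; Z[4]=0
i=5: min(r-i=1, Z[2]=0)=0; Z[5]=0
i=6: i≥r, start 0; Z[6]=0
i=7: i≥r, start 0; Z[7]=0
i=8: i≥r, start 0; Z[8]=0
i=9: i≥r, start 0; Z[9]=0
i=10: i≥r, start 0; Z[10]=3 scan→box=[10,13)
i=11: min(r-i=2, Z[1]=0)=0; Z[11]=0
i=12: min(r-i=1, Z[2]=0)=0; Z[12]=0
i=13: i≥r, start 0; Z[13]=0
i=14: i≥r, start 0; Z[14]=0
i=15: i≥r, start 0; Z[15]=0
i=16: i≥r, start 0; Z[16]=0
i=17: i≥r, start 0; Z[17]=0
i=18: i≥r, start 0; Z[18]=0
i=19: i≥r, start 0; Z[19]=0
i=20: i≥r, start 0; Z[20]=0
i=21: i≥r, start 0; Z[21]=1 scan→box=[21,22)
i=22: i≥r, start 0; Z[22]=0
i=23: i≥r, start 0; Z[23]=0
i=24: i≥r, start 0; Z[24]=0
i=25: i≥r, start 0; Z[25]=1 scan→box=[25,26)
i=26: i≥r, start 0; Z[26]=0
i=27: i≥r, start 0; Z[27]=0
i=28: i≥r, start 0; Z[28]=0
i=29: i≥r, start 0; Z[29]=0
i=30: i≥r, start 0; Z[30]=0
i=31: i≥r, start 0; Z[31]=0
i=32: i≥r, start 0; Z[32]=0
i=33: i≥r, start 0; Z[33]=0
i=34: i≥r, start 0; Z[34]=1 scan→box=[34,35)
i=35: i≥r, start 0; Z[35]=0
i=36: i≥r, start 0; Z[36]=0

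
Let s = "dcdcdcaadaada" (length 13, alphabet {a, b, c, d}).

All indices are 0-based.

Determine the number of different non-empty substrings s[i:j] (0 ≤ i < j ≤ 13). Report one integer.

rank | idx | suffix
   0 |  12 | a
   1 |   9 | aada
   2 |   6 | aadaada
   3 |  10 | ada
   4 |   7 | adaada
   5 |   5 | caadaada
   6 |   3 | cdcaadaada
   7 |   1 | cdcdcaadaada
   8 |  11 | da
   9 |   8 | daada
  10 |   4 | dcaadaada
  11 |   2 | dcdcaadaada
  12 |   0 | dcdcdcaadaada

SA = [12, 9, 6, 10, 7, 5, 3, 1, 11, 8, 4, 2, 0]
i: (SA[i-1],SA[i]) lcp shared
  1: (12,9) 1 'a'
  2: (9,6) 4 'aada'
  3: (6,10) 1 'a'
  4: (10,7) 3 'ada'
  5: (7,5) 0 ''
  6: (5,3) 1 'c'
  7: (3,1) 3 'cdc'
  8: (1,11) 0 ''
  9: (11,8) 2 'da'
  10: (8,4) 1 'd'
  11: (4,2) 2 'dc'
  12: (2,0) 4 'dcdc'

n(n+1)/2 = 13·14/2 = 91
Σ LCP = 0 + 1 + 4 + 1 + 3 + 0 + 1 + 3 + 0 + 2 + 1 + 2 + 4 = 22
distinct = 91 − 22 = 69

69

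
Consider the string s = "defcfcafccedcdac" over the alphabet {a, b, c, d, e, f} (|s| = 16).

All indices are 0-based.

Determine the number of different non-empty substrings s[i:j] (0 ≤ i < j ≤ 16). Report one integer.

rank | idx | suffix
   0 |  14 | ac
   1 |   6 | afccedcdac
   2 |  15 | c
   3 |   5 | cafccedcdac
   4 |   8 | ccedcdac
   5 |  12 | cdac
   6 |   9 | cedcdac
   7 |   3 | cfcafccedcdac
   8 |  13 | dac
   9 |  11 | dcdac
  10 |   0 | defcfcafccedcdac
  11 |  10 | edcdac
  12 |   1 | efcfcafccedcdac
  13 |   4 | fcafccedcdac
  14 |   7 | fccedcdac
  15 |   2 | fcfcafccedcdac

SA = [14, 6, 15, 5, 8, 12, 9, 3, 13, 11, 0, 10, 1, 4, 7, 2]
i: (SA[i-1],SA[i]) lcp shared
  1: (14,6) 1 'a'
  2: (6,15) 0 ''
  3: (15,5) 1 'c'
  4: (5,8) 1 'c'
  5: (8,12) 1 'c'
  6: (12,9) 1 'c'
  7: (9,3) 1 'c'
  8: (3,13) 0 ''
  9: (13,11) 1 'd'
  10: (11,0) 1 'd'
  11: (0,10) 0 ''
  12: (10,1) 1 'e'
  13: (1,4) 0 ''
  14: (4,7) 2 'fc'
  15: (7,2) 2 'fc'

n(n+1)/2 = 16·17/2 = 136
Σ LCP = 0 + 1 + 0 + 1 + 1 + 1 + 1 + 1 + 0 + 1 + 1 + 0 + 1 + 0 + 2 + 2 = 13
distinct = 136 − 13 = 123

123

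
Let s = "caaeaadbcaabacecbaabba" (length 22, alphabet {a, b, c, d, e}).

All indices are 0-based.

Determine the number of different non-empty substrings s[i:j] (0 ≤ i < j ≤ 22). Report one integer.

227

rank→(start, suffix):
  0 → (21, 'a')
  1 → (9, 'aabacecbaabba')
  2 → (17, 'aabba')
  3 → (4, 'aadbcaabacecbaabba')
  4 → (1, 'aaeaadbcaabacecbaabba')
  5 → (10, 'abacecbaabba')
  6 → (18, 'abba')
  7 → (12, 'acecbaabba')
  8 → (5, 'adbcaabacecbaabba')
  9 → (2, 'aeaadbcaabacecbaabba')
  10 → (20, 'ba')
  11 → (16, 'baabba')
  12 → (11, 'bacecbaabba')
  13 → (19, 'bba')
  14 → (7, 'bcaabacecbaabba')
  15 → (8, 'caabacecbaabba')
  16 → (0, 'caaeaadbcaabacecbaabba')
  17 → (15, 'cbaabba')
  18 → (13, 'cecbaabba')
  19 → (6, 'dbcaabacecbaabba')
  20 → (3, 'eaadbcaabacecbaabba')
  21 → (14, 'ecbaabba')

SA = [21, 9, 17, 4, 1, 10, 18, 12, 5, 2, 20, 16, 11, 19, 7, 8, 0, 15, 13, 6, 3, 14]
i: (SA[i-1],SA[i]) lcp shared
  1: (21,9) 1 'a'
  2: (9,17) 3 'aab'
  3: (17,4) 2 'aa'
  4: (4,1) 2 'aa'
  5: (1,10) 1 'a'
  6: (10,18) 2 'ab'
  7: (18,12) 1 'a'
  8: (12,5) 1 'a'
  9: (5,2) 1 'a'
  10: (2,20) 0 ''
  11: (20,16) 2 'ba'
  12: (16,11) 2 'ba'
  13: (11,19) 1 'b'
  14: (19,7) 1 'b'
  15: (7,8) 0 ''
  16: (8,0) 3 'caa'
  17: (0,15) 1 'c'
  18: (15,13) 1 'c'
  19: (13,6) 0 ''
  20: (6,3) 0 ''
  21: (3,14) 1 'e'

n(n+1)/2 = 22·23/2 = 253
Σ LCP = 0 + 1 + 3 + 2 + 2 + 1 + 2 + 1 + 1 + 1 + 0 + 2 + 2 + 1 + 1 + 0 + 3 + 1 + 1 + 0 + 0 + 1 = 26
distinct = 253 − 26 = 227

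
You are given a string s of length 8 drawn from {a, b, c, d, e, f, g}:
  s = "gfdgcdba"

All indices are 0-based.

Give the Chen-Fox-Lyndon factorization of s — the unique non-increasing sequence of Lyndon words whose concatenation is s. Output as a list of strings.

emit factor 1: 'g' (i=0, period=1)
emit factor 2: 'f' (i=1, period=1)
emit factor 3: 'dg' (i=2, period=2)
emit factor 4: 'cd' (i=4, period=2)
emit factor 5: 'b' (i=6, period=1)
emit factor 6: 'a' (i=7, period=1)

["g", "f", "dg", "cd", "b", "a"]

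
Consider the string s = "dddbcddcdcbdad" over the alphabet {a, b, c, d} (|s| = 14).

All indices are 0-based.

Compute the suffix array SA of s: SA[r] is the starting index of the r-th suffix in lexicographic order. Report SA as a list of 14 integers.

sorted suffixes:
  #0 SA[0]=12  'ad'
  #1 SA[1]=3  'bcddcdcbdad'
  #2 SA[2]=10  'bdad'
  #3 SA[3]=9  'cbdad'
  #4 SA[4]=7  'cdcbdad'
  #5 SA[5]=4  'cddcdcbdad'
  #6 SA[6]=13  'd'
  #7 SA[7]=11  'dad'
  #8 SA[8]=2  'dbcddcdcbdad'
  #9 SA[9]=8  'dcbdad'
  #10 SA[10]=6  'dcdcbdad'
  #11 SA[11]=1  'ddbcddcdcbdad'
  #12 SA[12]=5  'ddcdcbdad'
  #13 SA[13]=0  'dddbcddcdcbdad'

[12, 3, 10, 9, 7, 4, 13, 11, 2, 8, 6, 1, 5, 0]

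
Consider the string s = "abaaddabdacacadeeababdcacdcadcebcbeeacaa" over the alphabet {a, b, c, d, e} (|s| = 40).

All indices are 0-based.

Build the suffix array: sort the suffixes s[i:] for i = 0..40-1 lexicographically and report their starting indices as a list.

rank→(start, suffix):
  0 → (39, 'a')
  1 → (38, 'aa')
  2 → (2, 'aaddabdacacadeeababdcacdcadcebcbeeacaa')
  3 → (0, 'abaaddabdacacadeeababdcacdcadcebcbeeacaa')
  4 → (17, 'ababdcacdcadcebcbeeacaa')
  5 → (6, 'abdacacadeeababdcacdcadcebcbeeacaa')
  6 → (19, 'abdcacdcadcebcbeeacaa')
  7 → (36, 'acaa')
  8 → (9, 'acacadeeababdcacdcadcebcbeeacaa')
  9 → (11, 'acadeeababdcacdcadcebcbeeacaa')
  10 → (23, 'acdcadcebcbeeacaa')
  11 → (27, 'adcebcbeeacaa')
  12 → (3, 'addabdacacadeeababdcacdcadcebcbeeacaa')
  13 → (13, 'adeeababdcacdcadcebcbeeacaa')
  14 → (1, 'baaddabdacacadeeababdcacdcadcebcbeeacaa')
  15 → (18, 'babdcacdcadcebcbeeacaa')
  16 → (31, 'bcbeeacaa')
  17 → (7, 'bdacacadeeababdcacdcadcebcbeeacaa')
  18 → (20, 'bdcacdcadcebcbeeacaa')
  19 → (33, 'beeacaa')
  20 → (37, 'caa')
  21 → (10, 'cacadeeababdcacdcadcebcbeeacaa')
  22 → (22, 'cacdcadcebcbeeacaa')
  23 → (26, 'cadcebcbeeacaa')
  24 → (12, 'cadeeababdcacdcadcebcbeeacaa')
  25 → (32, 'cbeeacaa')
  26 → (24, 'cdcadcebcbeeacaa')
  27 → (29, 'cebcbeeacaa')
  28 → (5, 'dabdacacadeeababdcacdcadcebcbeeacaa')
  29 → (8, 'dacacadeeababdcacdcadcebcbeeacaa')
  30 → (21, 'dcacdcadcebcbeeacaa')
  31 → (25, 'dcadcebcbeeacaa')
  32 → (28, 'dcebcbeeacaa')
  33 → (4, 'ddabdacacadeeababdcacdcadcebcbeeacaa')
  34 → (14, 'deeababdcacdcadcebcbeeacaa')
  35 → (16, 'eababdcacdcadcebcbeeacaa')
  36 → (35, 'eacaa')
  37 → (30, 'ebcbeeacaa')
  38 → (15, 'eeababdcacdcadcebcbeeacaa')
  39 → (34, 'eeacaa')

[39, 38, 2, 0, 17, 6, 19, 36, 9, 11, 23, 27, 3, 13, 1, 18, 31, 7, 20, 33, 37, 10, 22, 26, 12, 32, 24, 29, 5, 8, 21, 25, 28, 4, 14, 16, 35, 30, 15, 34]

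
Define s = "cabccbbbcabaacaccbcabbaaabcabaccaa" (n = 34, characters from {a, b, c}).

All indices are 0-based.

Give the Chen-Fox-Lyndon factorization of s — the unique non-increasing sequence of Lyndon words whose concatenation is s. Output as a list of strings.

emit factor 1: 'c' (i=0, period=1)
emit factor 2: 'abccbbbc' (i=1, period=8)
emit factor 3: 'ab' (i=9, period=2)
emit factor 4: 'aacaccbcabb' (i=11, period=11)
emit factor 5: 'aaabcabacc' (i=22, period=10)
emit factor 6: 'a' (i=32, period=1)
emit factor 7: 'a' (i=33, period=1)

["c", "abccbbbc", "ab", "aacaccbcabb", "aaabcabacc", "a", "a"]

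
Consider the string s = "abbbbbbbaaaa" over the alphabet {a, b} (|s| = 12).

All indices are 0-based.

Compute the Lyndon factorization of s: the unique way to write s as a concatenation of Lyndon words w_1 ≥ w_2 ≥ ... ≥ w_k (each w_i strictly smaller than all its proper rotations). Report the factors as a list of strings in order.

emit factor 1: 'abbbbbbb' (i=0, period=8)
emit factor 2: 'a' (i=8, period=1)
emit factor 3: 'a' (i=9, period=1)
emit factor 4: 'a' (i=10, period=1)
emit factor 5: 'a' (i=11, period=1)

["abbbbbbb", "a", "a", "a", "a"]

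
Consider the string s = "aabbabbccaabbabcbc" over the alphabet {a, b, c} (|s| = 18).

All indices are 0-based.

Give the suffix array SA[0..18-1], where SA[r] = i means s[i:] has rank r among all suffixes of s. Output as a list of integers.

sorted suffixes:
  #0 SA[0]=0  'aabbabbccaabbabcbc'
  #1 SA[1]=9  'aabbabcbc'
  #2 SA[2]=1  'abbabbccaabbabcbc'
  #3 SA[3]=10  'abbabcbc'
  #4 SA[4]=4  'abbccaabbabcbc'
  #5 SA[5]=13  'abcbc'
  #6 SA[6]=3  'babbccaabbabcbc'
  #7 SA[7]=12  'babcbc'
  #8 SA[8]=2  'bbabbccaabbabcbc'
  #9 SA[9]=11  'bbabcbc'
  #10 SA[10]=5  'bbccaabbabcbc'
  #11 SA[11]=16  'bc'
  #12 SA[12]=14  'bcbc'
  #13 SA[13]=6  'bccaabbabcbc'
  #14 SA[14]=17  'c'
  #15 SA[15]=8  'caabbabcbc'
  #16 SA[16]=15  'cbc'
  #17 SA[17]=7  'ccaabbabcbc'

[0, 9, 1, 10, 4, 13, 3, 12, 2, 11, 5, 16, 14, 6, 17, 8, 15, 7]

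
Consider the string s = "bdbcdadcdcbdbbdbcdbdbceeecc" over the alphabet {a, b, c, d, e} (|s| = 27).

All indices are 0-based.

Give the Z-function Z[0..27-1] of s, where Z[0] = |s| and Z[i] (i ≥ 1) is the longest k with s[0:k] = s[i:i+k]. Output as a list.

[27, 0, 1, 0, 0, 0, 0, 0, 0, 0, 3, 0, 1, 5, 0, 1, 0, 0, 4, 0, 1, 0, 0, 0, 0, 0, 0]

Z[0]=27
i=1: outside box; Z[1]=0
i=2: outside box; Z[2]=1 scan→box=[2,3)
i=3: outside box; Z[3]=0
i=4: outside box; Z[4]=0
i=5: outside box; Z[5]=0
i=6: outside box; Z[6]=0
i=7: outside box; Z[7]=0
i=8: outside box; Z[8]=0
i=9: outside box; Z[9]=0
i=10: outside box; Z[10]=3 scan→box=[10,13)
i=11: min(r-i=2, Z[1]=0)=0; Z[11]=0
i=12: min(r-i=1, Z[2]=1)=1; Z[12]=1
i=13: outside box; Z[13]=5 scan→box=[13,18)
i=14: min(r-i=4, Z[1]=0)=0; Z[14]=0
i=15: min(r-i=3, Z[2]=1)=1; Z[15]=1
i=16: min(r-i=2, Z[3]=0)=0; Z[16]=0
i=17: min(r-i=1, Z[4]=0)=0; Z[17]=0
i=18: outside box; Z[18]=4 scan→box=[18,22)
i=19: min(r-i=3, Z[1]=0)=0; Z[19]=0
i=20: min(r-i=2, Z[2]=1)=1; Z[20]=1
i=21: min(r-i=1, Z[3]=0)=0; Z[21]=0
i=22: outside box; Z[22]=0
i=23: outside box; Z[23]=0
i=24: outside box; Z[24]=0
i=25: outside box; Z[25]=0
i=26: outside box; Z[26]=0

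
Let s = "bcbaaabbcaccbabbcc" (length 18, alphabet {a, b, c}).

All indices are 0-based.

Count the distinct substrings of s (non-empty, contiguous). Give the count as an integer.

sorted suffixes:
  #0 SA[0]=3  'aaabbcaccbabbcc'
  #1 SA[1]=4  'aabbcaccbabbcc'
  #2 SA[2]=5  'abbcaccbabbcc'
  #3 SA[3]=13  'abbcc'
  #4 SA[4]=9  'accbabbcc'
  #5 SA[5]=2  'baaabbcaccbabbcc'
  #6 SA[6]=12  'babbcc'
  #7 SA[7]=6  'bbcaccbabbcc'
  #8 SA[8]=14  'bbcc'
  #9 SA[9]=7  'bcaccbabbcc'
  #10 SA[10]=0  'bcbaaabbcaccbabbcc'
  #11 SA[11]=15  'bcc'
  #12 SA[12]=17  'c'
  #13 SA[13]=8  'caccbabbcc'
  #14 SA[14]=1  'cbaaabbcaccbabbcc'
  #15 SA[15]=11  'cbabbcc'
  #16 SA[16]=16  'cc'
  #17 SA[17]=10  'ccbabbcc'

SA = [3, 4, 5, 13, 9, 2, 12, 6, 14, 7, 0, 15, 17, 8, 1, 11, 16, 10]
[i] adj suffixes → lcp
  [1] 3/4 → 2 ('aa')
  [2] 4/5 → 1 ('a')
  [3] 5/13 → 4 ('abbc')
  [4] 13/9 → 1 ('a')
  [5] 9/2 → 0 ('')
  [6] 2/12 → 2 ('ba')
  [7] 12/6 → 1 ('b')
  [8] 6/14 → 3 ('bbc')
  [9] 14/7 → 1 ('b')
  [10] 7/0 → 2 ('bc')
  [11] 0/15 → 2 ('bc')
  [12] 15/17 → 0 ('')
  [13] 17/8 → 1 ('c')
  [14] 8/1 → 1 ('c')
  [15] 1/11 → 3 ('cba')
  [16] 11/16 → 1 ('c')
  [17] 16/10 → 2 ('cc')

n(n+1)/2 = 18·19/2 = 171
Σ LCP = 0 + 2 + 1 + 4 + 1 + 0 + 2 + 1 + 3 + 1 + 2 + 2 + 0 + 1 + 1 + 3 + 1 + 2 = 27
distinct = 171 − 27 = 144

144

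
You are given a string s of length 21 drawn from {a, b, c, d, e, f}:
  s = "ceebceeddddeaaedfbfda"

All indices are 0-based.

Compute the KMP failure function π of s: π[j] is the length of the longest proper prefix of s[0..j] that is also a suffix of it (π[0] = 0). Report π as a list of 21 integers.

π[0] = 0
j=1 s[j]='e': π[1]=0 (border '')
j=2 s[j]='e': π[2]=0 (border '')
j=3 s[j]='b': π[3]=0 (border '')
j=4 s[j]='c': π[4]=1 (border 'c')
j=5 s[j]='e': π[5]=2 (border 'ce')
j=6 s[j]='e': π[6]=3 (border 'cee')
j=7 s[j]='d': k: 3→0; π[7]=0 (border '')
j=8 s[j]='d': π[8]=0 (border '')
j=9 s[j]='d': π[9]=0 (border '')
j=10 s[j]='d': π[10]=0 (border '')
j=11 s[j]='e': π[11]=0 (border '')
j=12 s[j]='a': π[12]=0 (border '')
j=13 s[j]='a': π[13]=0 (border '')
j=14 s[j]='e': π[14]=0 (border '')
j=15 s[j]='d': π[15]=0 (border '')
j=16 s[j]='f': π[16]=0 (border '')
j=17 s[j]='b': π[17]=0 (border '')
j=18 s[j]='f': π[18]=0 (border '')
j=19 s[j]='d': π[19]=0 (border '')
j=20 s[j]='a': π[20]=0 (border '')

[0, 0, 0, 0, 1, 2, 3, 0, 0, 0, 0, 0, 0, 0, 0, 0, 0, 0, 0, 0, 0]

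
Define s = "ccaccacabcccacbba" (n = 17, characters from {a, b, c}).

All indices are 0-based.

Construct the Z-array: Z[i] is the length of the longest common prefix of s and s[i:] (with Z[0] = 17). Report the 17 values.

[17, 1, 0, 4, 1, 0, 1, 0, 0, 2, 4, 1, 0, 1, 0, 0, 0]

Z[0]=17
i=1: outside box; Z[1]=1 scan→box=[1,2)
i=2: outside box; Z[2]=0
i=3: outside box; Z[3]=4 scan→box=[3,7)
i=4: min(r-i=3, Z[1]=1)=1; Z[4]=1
i=5: min(r-i=2, Z[2]=0)=0; Z[5]=0
i=6: min(r-i=1, Z[3]=4)=1; Z[6]=1
i=7: outside box; Z[7]=0
i=8: outside box; Z[8]=0
i=9: outside box; Z[9]=2 scan→box=[9,11)
i=10: min(r-i=1, Z[1]=1)=1; Z[10]=4 scan→box=[10,14)
i=11: min(r-i=3, Z[1]=1)=1; Z[11]=1
i=12: min(r-i=2, Z[2]=0)=0; Z[12]=0
i=13: min(r-i=1, Z[3]=4)=1; Z[13]=1
i=14: outside box; Z[14]=0
i=15: outside box; Z[15]=0
i=16: outside box; Z[16]=0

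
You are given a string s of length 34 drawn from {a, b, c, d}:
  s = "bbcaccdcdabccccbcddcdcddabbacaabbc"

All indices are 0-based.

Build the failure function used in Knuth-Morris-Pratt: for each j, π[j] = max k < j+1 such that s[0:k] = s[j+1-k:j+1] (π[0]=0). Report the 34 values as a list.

[0, 1, 0, 0, 0, 0, 0, 0, 0, 0, 1, 0, 0, 0, 0, 1, 0, 0, 0, 0, 0, 0, 0, 0, 0, 1, 2, 0, 0, 0, 0, 1, 2, 3]

π[0] = 0
j=1 s[j]='b': π[1]=1 (border 'b')
j=2 s[j]='c': k: 1→0; π[2]=0 (border '')
j=3 s[j]='a': π[3]=0 (border '')
j=4 s[j]='c': π[4]=0 (border '')
j=5 s[j]='c': π[5]=0 (border '')
j=6 s[j]='d': π[6]=0 (border '')
j=7 s[j]='c': π[7]=0 (border '')
j=8 s[j]='d': π[8]=0 (border '')
j=9 s[j]='a': π[9]=0 (border '')
j=10 s[j]='b': π[10]=1 (border 'b')
j=11 s[j]='c': k: 1→0; π[11]=0 (border '')
j=12 s[j]='c': π[12]=0 (border '')
j=13 s[j]='c': π[13]=0 (border '')
j=14 s[j]='c': π[14]=0 (border '')
j=15 s[j]='b': π[15]=1 (border 'b')
j=16 s[j]='c': k: 1→0; π[16]=0 (border '')
j=17 s[j]='d': π[17]=0 (border '')
j=18 s[j]='d': π[18]=0 (border '')
j=19 s[j]='c': π[19]=0 (border '')
j=20 s[j]='d': π[20]=0 (border '')
j=21 s[j]='c': π[21]=0 (border '')
j=22 s[j]='d': π[22]=0 (border '')
j=23 s[j]='d': π[23]=0 (border '')
j=24 s[j]='a': π[24]=0 (border '')
j=25 s[j]='b': π[25]=1 (border 'b')
j=26 s[j]='b': π[26]=2 (border 'bb')
j=27 s[j]='a': k: 2→1→0; π[27]=0 (border '')
j=28 s[j]='c': π[28]=0 (border '')
j=29 s[j]='a': π[29]=0 (border '')
j=30 s[j]='a': π[30]=0 (border '')
j=31 s[j]='b': π[31]=1 (border 'b')
j=32 s[j]='b': π[32]=2 (border 'bb')
j=33 s[j]='c': π[33]=3 (border 'bbc')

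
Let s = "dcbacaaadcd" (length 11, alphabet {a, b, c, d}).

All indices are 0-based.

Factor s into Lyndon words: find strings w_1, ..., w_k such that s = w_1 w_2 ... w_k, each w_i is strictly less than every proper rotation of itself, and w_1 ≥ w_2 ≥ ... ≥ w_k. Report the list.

["d", "c", "b", "ac", "aaadcd"]

emit factor 1: 'd' (i=0, period=1)
emit factor 2: 'c' (i=1, period=1)
emit factor 3: 'b' (i=2, period=1)
emit factor 4: 'ac' (i=3, period=2)
emit factor 5: 'aaadcd' (i=5, period=6)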